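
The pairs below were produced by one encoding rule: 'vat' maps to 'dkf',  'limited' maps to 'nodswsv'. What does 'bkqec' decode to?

sugar

The word is reversed, then every letter is shifted forward by 10.
Decoding bkqec: shift back: b−10=r, k−10=a, q−10=g, e−10=u, c−10=s → ragus; then reverse → sugar.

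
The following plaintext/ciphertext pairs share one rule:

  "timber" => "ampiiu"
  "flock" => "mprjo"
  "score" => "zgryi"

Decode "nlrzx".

ghost

The shifts repeat in a cycle of length 3: positions 0,1,… shift by +7, +4, +3, then the pattern repeats.
Decoding nlrzx: n−7=g, l−4=h, r−3=o, z−7=s, x−4=t.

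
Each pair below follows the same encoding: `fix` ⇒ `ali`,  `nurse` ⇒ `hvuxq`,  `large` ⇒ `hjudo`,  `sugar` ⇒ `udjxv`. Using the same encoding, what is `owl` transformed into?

ozr

Read the word backwards and shift each letter +3.
On owl: reverse → lwo; then shift: l+3=o, w+3=z, o+3=r.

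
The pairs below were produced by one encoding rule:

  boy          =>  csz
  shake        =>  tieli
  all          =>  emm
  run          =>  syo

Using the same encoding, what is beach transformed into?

The shift depends on letter class: consonant b→c is +1, but vowel o→s is +4. Two shifts are in play — +4 for a/e/i/o/u, +1 for every other letter.
For beach: b(cons)+1=c, e(vowel)+4=i, a(vowel)+4=e, c(cons)+1=d, h(cons)+1=i.

ciedi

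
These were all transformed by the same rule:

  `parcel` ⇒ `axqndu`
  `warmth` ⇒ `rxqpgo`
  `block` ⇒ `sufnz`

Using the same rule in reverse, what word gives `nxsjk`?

cabin

p(15)→a(0) and a(0)→x(23) fit y≡21x+23 (mod 26); the inverse of 21 mod 26 is 5. Each letter's alphabet position (a=0..z=25) is mapped through 21·x+23 mod 26 — an affine cipher.
Reversing it on nxsjk: n(13)→5·(13−23)≡2=c; x(23)→5·(23−23)≡0=a; s(18)→5·(18−23)≡1=b; j(9)→5·(9−23)≡8=i; k(10)→5·(10−23)≡13=n (all mod 26).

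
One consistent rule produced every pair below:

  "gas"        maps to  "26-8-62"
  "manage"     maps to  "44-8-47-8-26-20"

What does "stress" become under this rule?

g(#7)→26 and a(#1)→8: differences scale by 3, so n = 3·pos + 5. The formula is n = 3×(alphabet index, a=1) + 5.
Applying it to stress: s=19→62, t=20→65, r=18→59, e=5→20, s=19→62, s=19→62.

62-65-59-20-62-62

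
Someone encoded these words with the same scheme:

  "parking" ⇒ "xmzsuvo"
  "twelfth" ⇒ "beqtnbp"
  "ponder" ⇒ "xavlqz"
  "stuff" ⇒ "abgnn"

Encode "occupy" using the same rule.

The shift depends on letter class: consonant p→x is +8, but vowel a→m is +12. The rule splits by letter class: vowels +12, consonants +8.
On occupy: o(vowel)+12=a, c(cons)+8=k, c(cons)+8=k, u(vowel)+12=g, p(cons)+8=x, y(cons)+8=g.

akkgxg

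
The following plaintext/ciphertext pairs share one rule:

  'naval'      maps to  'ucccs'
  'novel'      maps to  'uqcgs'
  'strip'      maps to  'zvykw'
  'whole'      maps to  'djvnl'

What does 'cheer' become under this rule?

Shifts by position in naval: pos 0: n→u (+7), pos 1: a→c (+2), pos 2: v→c (+7), pos 3: a→c (+2) — repeating every 2. It's a Vigenère-style cipher with numeric key [7,2]: position i shifts by key[i mod 2].
Applying it to cheer: c+7=j, h+2=j, e+7=l, e+2=g, r+7=y.

jjlgy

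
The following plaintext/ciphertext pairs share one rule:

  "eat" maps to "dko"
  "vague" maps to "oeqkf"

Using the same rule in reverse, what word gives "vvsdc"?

still

The output letters match the input read backwards, each shifted +10: eat reversed is tae. Two steps: reverse the string, then apply a Caesar shift of +10.
Decoding vvsdc: shift back: v−10=l, v−10=l, s−10=i, d−10=t, c−10=s → llits; then reverse → still.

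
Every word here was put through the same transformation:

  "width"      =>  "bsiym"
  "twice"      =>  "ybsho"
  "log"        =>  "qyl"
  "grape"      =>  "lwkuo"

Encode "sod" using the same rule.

xyi

The shift depends on letter class: consonant w→b is +5, but vowel i→s is +10. The rule splits by letter class: vowels +10, consonants +5.
For sod: s(cons)+5=x, o(vowel)+10=y, d(cons)+5=i.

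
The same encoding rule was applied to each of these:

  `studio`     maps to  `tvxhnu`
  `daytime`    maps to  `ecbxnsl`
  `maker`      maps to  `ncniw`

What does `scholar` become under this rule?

In studio: s→t is +1, t→v is +2, u→x is +3, d→h is +4 — the shift increases by 1 each position. The shift increases by 1 at each position, starting from +1: 1, 2, 3, ….
On scholar: s+1=t, c+2=e, h+3=k, o+4=s, l+5=q, a+6=g, r+7=y.

teksqgy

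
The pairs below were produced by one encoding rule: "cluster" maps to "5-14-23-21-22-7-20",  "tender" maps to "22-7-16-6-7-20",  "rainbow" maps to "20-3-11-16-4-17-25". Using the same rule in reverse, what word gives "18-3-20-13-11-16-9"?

parking

The number is (letter's place in the alphabet, a=1) + 2.
Undoing it on 18-3-20-13-11-16-9: 18→(18−2)÷1=16=p, 3→(3−2)÷1=1=a, 20→(20−2)÷1=18=r, 13→(13−2)÷1=11=k, 11→(11−2)÷1=9=i, 16→(16−2)÷1=14=n, 9→(9−2)÷1=7=g.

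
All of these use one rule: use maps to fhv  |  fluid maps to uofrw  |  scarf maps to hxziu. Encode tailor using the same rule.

Each pair mirrors across the alphabet (u↔f, s↔h, e↔v): positions sum to 25. Letters are reflected about the middle of the alphabet (position → 25−position): Atbash.
Applying it to tailor: t↔g, a↔z, i↔r, l↔o, o↔l, r↔i.

gzroli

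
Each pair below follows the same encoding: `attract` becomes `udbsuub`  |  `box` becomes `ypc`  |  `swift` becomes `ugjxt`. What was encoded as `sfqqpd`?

copper

The output letters match the input read backwards, each shifted +1: attract reversed is tcartta. Two steps: reverse the string, then apply a Caesar shift of +1.
Undoing it on sfqqpd: shift back: s−1=r, f−1=e, q−1=p, q−1=p, p−1=o, d−1=c → reppoc; then reverse → copper.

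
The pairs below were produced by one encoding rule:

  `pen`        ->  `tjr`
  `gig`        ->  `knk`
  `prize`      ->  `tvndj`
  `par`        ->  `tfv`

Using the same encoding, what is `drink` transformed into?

The shift depends on letter class: consonant p→t is +4, but vowel e→j is +5. Two shifts are in play — +5 for a/e/i/o/u, +4 for every other letter.
Applying it to drink: d(cons)+4=h, r(cons)+4=v, i(vowel)+5=n, n(cons)+4=r, k(cons)+4=o.

hvnro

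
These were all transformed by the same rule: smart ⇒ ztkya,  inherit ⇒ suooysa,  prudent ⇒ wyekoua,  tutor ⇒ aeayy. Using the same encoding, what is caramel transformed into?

jkyktos

The rule splits by letter class: vowels +10, consonants +7.
Applying it to caramel: c(cons)+7=j, a(vowel)+10=k, r(cons)+7=y, a(vowel)+10=k, m(cons)+7=t, e(vowel)+10=o, l(cons)+7=s.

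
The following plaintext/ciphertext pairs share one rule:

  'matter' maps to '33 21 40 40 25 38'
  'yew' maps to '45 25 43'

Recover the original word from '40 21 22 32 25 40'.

Each letter is replaced by its alphabet position (a=1..z=26) + 20.
Decoding 40 21 22 32 25 40: 40→(40−20)÷1=20=t, 21→(21−20)÷1=1=a, 22→(22−20)÷1=2=b, 32→(32−20)÷1=12=l, 25→(25−20)÷1=5=e, 40→(40−20)÷1=20=t.

tablet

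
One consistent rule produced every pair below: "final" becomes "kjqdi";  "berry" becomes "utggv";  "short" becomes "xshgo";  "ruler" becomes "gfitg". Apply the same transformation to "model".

f(5)→k(10) and i(8)→j(9) fit y≡17x+3 (mod 26); the inverse of 17 mod 26 is 23. Treating letters as 0–25, the rule is x ↦ 17x + 3 (mod 26).
On model: m(12)→17·12+3≡25=z; o(14)→17·14+3≡7=h; d(3)→17·3+3≡2=c; e(4)→17·4+3≡19=t; l(11)→17·11+3≡8=i (all mod 26).

zhcti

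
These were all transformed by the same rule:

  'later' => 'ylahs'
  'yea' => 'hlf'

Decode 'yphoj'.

The output letters match the input read backwards, each shifted +7: later reversed is retal. Two steps: reverse the string, then apply a Caesar shift of +7.
Undoing it on yphoj: shift back: y−7=r, p−7=i, h−7=a, o−7=h, j−7=c → riahc; then reverse → chair.

chair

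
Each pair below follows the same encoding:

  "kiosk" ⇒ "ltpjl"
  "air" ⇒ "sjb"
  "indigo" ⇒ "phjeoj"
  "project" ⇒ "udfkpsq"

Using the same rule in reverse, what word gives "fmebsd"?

cradle

Read the word backwards and shift each letter +1.
Undoing it on fmebsd: shift back: f−1=e, m−1=l, e−1=d, b−1=a, s−1=r, d−1=c → eldarc; then reverse → cradle.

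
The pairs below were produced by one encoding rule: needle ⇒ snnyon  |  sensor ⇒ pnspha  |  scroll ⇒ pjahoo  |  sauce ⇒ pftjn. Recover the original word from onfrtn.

league

n(13)→s(18) and e(4)→n(13) fit y≡15x+5 (mod 26); the inverse of 15 mod 26 is 7. Treating letters as 0–25, the rule is x ↦ 15x + 5 (mod 26).
Undoing it on onfrtn: o(14)→7·(14−5)≡11=l; n(13)→7·(13−5)≡4=e; f(5)→7·(5−5)≡0=a; r(17)→7·(17−5)≡6=g; t(19)→7·(19−5)≡20=u; n(13)→7·(13−5)≡4=e (all mod 26).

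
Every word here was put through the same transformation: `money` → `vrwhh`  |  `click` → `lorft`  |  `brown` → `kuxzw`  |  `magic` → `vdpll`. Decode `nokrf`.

Shifts by position in money: pos 0: m→v (+9), pos 1: o→r (+3), pos 2: n→w (+9), pos 3: e→h (+3) — repeating every 2. A repeating key of period 2 is used — shifts +9, +3 over and over.
Reversing it on nokrf: n−9=e, o−3=l, k−9=b, r−3=o, f−9=w.

elbow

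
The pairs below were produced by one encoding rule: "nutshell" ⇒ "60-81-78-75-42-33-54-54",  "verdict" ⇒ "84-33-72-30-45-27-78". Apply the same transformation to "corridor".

27-63-72-72-45-30-63-72

n(#14)→60 and u(#21)→81: differences scale by 3, so n = 3·pos + 18. With a=1..z=26, the number is 3·pos + 18.
For corridor: c=3→27, o=15→63, r=18→72, r=18→72, i=9→45, d=4→30, o=15→63, r=18→72.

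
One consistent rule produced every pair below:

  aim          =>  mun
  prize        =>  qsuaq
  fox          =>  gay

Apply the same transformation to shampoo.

The shift depends on letter class: consonant m→n is +1, but vowel a→m is +12. Vowels shift forward by 12 and consonants shift forward by 1.
For shampoo: s(cons)+1=t, h(cons)+1=i, a(vowel)+12=m, m(cons)+1=n, p(cons)+1=q, o(vowel)+12=a, o(vowel)+12=a.

timnqaa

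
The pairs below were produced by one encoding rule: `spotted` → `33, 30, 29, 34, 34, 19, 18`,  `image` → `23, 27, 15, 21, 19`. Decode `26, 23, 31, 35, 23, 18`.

Each letter is replaced by its alphabet position (a=1..z=26) + 14.
Decoding 26, 23, 31, 35, 23, 18: 26→(26−14)÷1=12=l, 23→(23−14)÷1=9=i, 31→(31−14)÷1=17=q, 35→(35−14)÷1=21=u, 23→(23−14)÷1=9=i, 18→(18−14)÷1=4=d.

liquid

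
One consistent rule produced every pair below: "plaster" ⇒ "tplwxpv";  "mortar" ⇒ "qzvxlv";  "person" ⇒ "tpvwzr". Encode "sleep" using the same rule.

wpppt

Two shifts are in play — +11 for a/e/i/o/u, +4 for every other letter.
Applying it to sleep: s(cons)+4=w, l(cons)+4=p, e(vowel)+11=p, e(vowel)+11=p, p(cons)+4=t.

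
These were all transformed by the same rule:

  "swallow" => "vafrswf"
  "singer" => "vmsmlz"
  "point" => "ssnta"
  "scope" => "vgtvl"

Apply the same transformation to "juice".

mynil

The shift increases by 1 at each position, starting from +3: 3, 4, 5, ….
On juice: j+3=m, u+4=y, i+5=n, c+6=i, e+7=l.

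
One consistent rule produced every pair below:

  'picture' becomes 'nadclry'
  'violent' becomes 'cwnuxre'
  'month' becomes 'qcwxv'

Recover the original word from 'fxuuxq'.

The output letters match the input read backwards, each shifted +9: picture reversed is erutcip. Two steps: reverse the string, then apply a Caesar shift of +9.
Undoing it on fxuuxq: shift back: f−9=w, x−9=o, u−9=l, u−9=l, x−9=o, q−9=h → wolloh; then reverse → hollow.

hollow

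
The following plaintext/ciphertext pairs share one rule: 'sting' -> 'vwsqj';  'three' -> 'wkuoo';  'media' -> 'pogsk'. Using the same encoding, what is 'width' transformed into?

The shift depends on letter class: consonant s→v is +3, but vowel i→s is +10. Two shifts are in play — +10 for a/e/i/o/u, +3 for every other letter.
For width: w(cons)+3=z, i(vowel)+10=s, d(cons)+3=g, t(cons)+3=w, h(cons)+3=k.

zsgwk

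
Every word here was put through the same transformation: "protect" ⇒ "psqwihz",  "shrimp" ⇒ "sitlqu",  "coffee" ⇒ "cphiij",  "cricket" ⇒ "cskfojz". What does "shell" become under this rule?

In protect: p→p is +0, r→s is +1, o→q is +2, t→w is +3 — the shift increases by 1 each position. The shift increases by 1 at each position, starting from +0: 0, 1, 2, ….
Applying it to shell: s+0=s, h+1=i, e+2=g, l+3=o, l+4=p.

sigop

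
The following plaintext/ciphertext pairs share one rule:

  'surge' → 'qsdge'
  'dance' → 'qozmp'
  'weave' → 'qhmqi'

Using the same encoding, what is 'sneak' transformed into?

wmqze

The output letters match the input read backwards, each shifted +12: surge reversed is egrus. Two steps: reverse the string, then apply a Caesar shift of +12.
On sneak: reverse → kaens; then shift: k+12=w, a+12=m, e+12=q, n+12=z, s+12=e.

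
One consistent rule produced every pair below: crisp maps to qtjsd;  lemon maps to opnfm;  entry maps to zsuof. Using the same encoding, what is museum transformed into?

Two steps: reverse the string, then apply a Caesar shift of +1.
Applying it to museum: reverse → muesum; then shift: m+1=n, u+1=v, e+1=f, s+1=t, u+1=v, m+1=n.

nvftvn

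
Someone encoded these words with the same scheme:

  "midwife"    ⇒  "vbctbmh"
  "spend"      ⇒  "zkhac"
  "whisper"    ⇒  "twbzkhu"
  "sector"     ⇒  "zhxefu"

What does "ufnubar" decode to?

roaring

m(12)→v(21) and i(8)→b(1) fit y≡5x+13 (mod 26); the inverse of 5 mod 26 is 21. Each letter's alphabet position (a=0..z=25) is mapped through 5·x+13 mod 26 — an affine cipher.
Undoing it on ufnubar: u(20)→21·(20−13)≡17=r; f(5)→21·(5−13)≡14=o; n(13)→21·(13−13)≡0=a; u(20)→21·(20−13)≡17=r; b(1)→21·(1−13)≡8=i; a(0)→21·(0−13)≡13=n; r(17)→21·(17−13)≡6=g (all mod 26).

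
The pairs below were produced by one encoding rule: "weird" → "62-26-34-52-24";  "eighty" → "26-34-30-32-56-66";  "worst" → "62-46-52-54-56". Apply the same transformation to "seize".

54-26-34-68-26

w(#23)→62 and e(#5)→26: differences scale by 2, so n = 2·pos + 16. The formula is n = 2×(alphabet index, a=1) + 16.
Applying it to seize: s=19→54, e=5→26, i=9→34, z=26→68, e=5→26.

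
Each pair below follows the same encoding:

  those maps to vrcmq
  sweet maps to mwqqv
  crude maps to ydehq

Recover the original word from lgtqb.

panel

Each letter's alphabet position (a=0..z=25) is mapped through 9·x+6 mod 26 — an affine cipher.
Undoing it on lgtqb: l(11)→3·(11−6)≡15=p; g(6)→3·(6−6)≡0=a; t(19)→3·(19−6)≡13=n; q(16)→3·(16−6)≡4=e; b(1)→3·(1−6)≡11=l (all mod 26).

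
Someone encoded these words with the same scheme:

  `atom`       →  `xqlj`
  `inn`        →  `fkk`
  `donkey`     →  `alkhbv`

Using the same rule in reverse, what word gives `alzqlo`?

doctor

It's a constant shift of +23 (ROT23).
Reversing it on alzqlo: a−23=d, l−23=o, z−23=c, q−23=t, l−23=o, o−23=r.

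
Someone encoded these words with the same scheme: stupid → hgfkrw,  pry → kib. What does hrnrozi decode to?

Each letter is replaced by its mirror in the alphabet: a↔z, b↔y, c↔x, and so on (the Atbash cipher).
Undoing it on hrnrozi: h↔s, r↔i, n↔m, r↔i, o↔l, z↔a, i↔r.

similar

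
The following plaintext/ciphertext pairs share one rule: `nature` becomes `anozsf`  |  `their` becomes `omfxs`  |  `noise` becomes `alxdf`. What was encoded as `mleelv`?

hollow

Treating letters as 0–25, the rule is x ↦ 11x + 13 (mod 26).
Decoding mleelv: m(12)→19·(12−13)≡7=h; l(11)→19·(11−13)≡14=o; e(4)→19·(4−13)≡11=l; e(4)→19·(4−13)≡11=l; l(11)→19·(11−13)≡14=o; v(21)→19·(21−13)≡22=w (all mod 26).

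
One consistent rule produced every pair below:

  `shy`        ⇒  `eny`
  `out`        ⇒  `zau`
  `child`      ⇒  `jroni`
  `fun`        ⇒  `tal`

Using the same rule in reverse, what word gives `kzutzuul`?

The output letters match the input read backwards, each shifted +6: shy reversed is yhs. Two steps: reverse the string, then apply a Caesar shift of +6.
Undoing it on kzutzuul: shift back: k−6=e, z−6=t, u−6=o, t−6=n, z−6=t, u−6=o, u−6=o, l−6=f → etontoof; then reverse → footnote.

footnote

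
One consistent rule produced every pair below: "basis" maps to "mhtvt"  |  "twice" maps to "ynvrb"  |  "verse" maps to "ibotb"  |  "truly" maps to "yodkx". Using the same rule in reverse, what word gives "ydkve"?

tulip

b(1)→m(12) and a(0)→h(7) fit y≡5x+7 (mod 26); the inverse of 5 mod 26 is 21. This is an affine cipher: with a=0,…,z=25, each position x becomes (5x+7) mod 26.
Decoding ydkve: y(24)→21·(24−7)≡19=t; d(3)→21·(3−7)≡20=u; k(10)→21·(10−7)≡11=l; v(21)→21·(21−7)≡8=i; e(4)→21·(4−7)≡15=p (all mod 26).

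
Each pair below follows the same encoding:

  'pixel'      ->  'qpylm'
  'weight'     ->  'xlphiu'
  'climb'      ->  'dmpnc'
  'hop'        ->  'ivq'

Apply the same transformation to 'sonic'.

tvopd

Two shifts are in play — +7 for a/e/i/o/u, +1 for every other letter.
For sonic: s(cons)+1=t, o(vowel)+7=v, n(cons)+1=o, i(vowel)+7=p, c(cons)+1=d.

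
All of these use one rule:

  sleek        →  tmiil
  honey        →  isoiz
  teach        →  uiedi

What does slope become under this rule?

Vowels shift forward by 4 and consonants shift forward by 1.
On slope: s(cons)+1=t, l(cons)+1=m, o(vowel)+4=s, p(cons)+1=q, e(vowel)+4=i.

tmsqi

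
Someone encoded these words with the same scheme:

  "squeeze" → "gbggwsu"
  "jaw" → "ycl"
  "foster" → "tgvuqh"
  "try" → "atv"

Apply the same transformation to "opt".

vrq

The output letters match the input read backwards, each shifted +2: squeeze reversed is ezeeuqs. The word is reversed, then every letter is shifted forward by 2.
For opt: reverse → tpo; then shift: t+2=v, p+2=r, o+2=q.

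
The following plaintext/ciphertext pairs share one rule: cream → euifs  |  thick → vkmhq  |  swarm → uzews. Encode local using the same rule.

nrgfr

In cream: c→e is +2, r→u is +3, e→i is +4, a→f is +5 — the shift increases by 1 each position. The shift increases by 1 at each position, starting from +2: 2, 3, 4, ….
Applying it to local: l+2=n, o+3=r, c+4=g, a+5=f, l+6=r.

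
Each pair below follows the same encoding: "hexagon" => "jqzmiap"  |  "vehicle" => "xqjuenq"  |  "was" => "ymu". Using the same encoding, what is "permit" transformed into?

rqtouv

The shift depends on letter class: consonant h→j is +2, but vowel e→q is +12. Two shifts are in play — +12 for a/e/i/o/u, +2 for every other letter.
Applying it to permit: p(cons)+2=r, e(vowel)+12=q, r(cons)+2=t, m(cons)+2=o, i(vowel)+12=u, t(cons)+2=v.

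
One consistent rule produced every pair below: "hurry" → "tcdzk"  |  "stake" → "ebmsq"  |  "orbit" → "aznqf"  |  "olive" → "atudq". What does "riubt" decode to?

faith

A repeating key of period 2 is used — shifts +12, +8 over and over.
Reversing it on riubt: r−12=f, i−8=a, u−12=i, b−8=t, t−12=h.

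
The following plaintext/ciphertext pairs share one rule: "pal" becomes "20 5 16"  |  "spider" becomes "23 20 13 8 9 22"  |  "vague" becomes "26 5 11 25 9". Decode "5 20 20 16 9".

apple

Letters become their 1-based position plus 4 (so a→5, b→6, …).
Undoing it on 5 20 20 16 9: 5→(5−4)÷1=1=a, 20→(20−4)÷1=16=p, 20→(20−4)÷1=16=p, 16→(16−4)÷1=12=l, 9→(9−4)÷1=5=e.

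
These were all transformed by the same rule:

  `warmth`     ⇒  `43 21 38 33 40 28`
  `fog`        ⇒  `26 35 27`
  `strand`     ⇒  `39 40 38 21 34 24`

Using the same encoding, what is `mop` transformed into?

33 35 36

Each letter is replaced by its alphabet position (a=1..z=26) + 20.
On mop: m=13→33, o=15→35, p=16→36.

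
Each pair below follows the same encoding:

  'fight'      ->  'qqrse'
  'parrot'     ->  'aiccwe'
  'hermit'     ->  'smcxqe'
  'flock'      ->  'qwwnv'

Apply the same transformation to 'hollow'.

The shift depends on letter class: consonant f→q is +11, but vowel i→q is +8. Vowels shift forward by 8 and consonants shift forward by 11.
For hollow: h(cons)+11=s, o(vowel)+8=w, l(cons)+11=w, l(cons)+11=w, o(vowel)+8=w, w(cons)+11=h.

swwwwh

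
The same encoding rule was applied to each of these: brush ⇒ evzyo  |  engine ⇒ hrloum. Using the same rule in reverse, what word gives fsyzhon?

cottage

In brush: b→e is +3, r→v is +4, u→z is +5, s→y is +6 — the shift increases by 1 each position. The shift increases by 1 at each position, starting from +3: 3, 4, 5, ….
Decoding fsyzhon: f−3=c, s−4=o, y−5=t, z−6=t, h−7=a, o−8=g, n−9=e.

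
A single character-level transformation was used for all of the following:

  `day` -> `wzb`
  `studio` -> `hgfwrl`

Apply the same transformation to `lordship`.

oliwhsrk

Each pair mirrors across the alphabet (d↔w, a↔z, y↔b): positions sum to 25. Letters are reflected about the middle of the alphabet (position → 25−position): Atbash.
On lordship: l↔o, o↔l, r↔i, d↔w, s↔h, h↔s, i↔r, p↔k.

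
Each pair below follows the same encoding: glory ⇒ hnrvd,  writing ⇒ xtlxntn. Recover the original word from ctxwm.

brush

In glory: g→h is +1, l→n is +2, o→r is +3, r→v is +4 — the shift increases by 1 each position. The shift increases by 1 at each position, starting from +1: 1, 2, 3, ….
Undoing it on ctxwm: c−1=b, t−2=r, x−3=u, w−4=s, m−5=h.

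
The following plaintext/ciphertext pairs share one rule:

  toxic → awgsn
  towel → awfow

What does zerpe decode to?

swift

In toxic: t→a is +7, o→w is +8, x→g is +9, i→s is +10 — the shift increases by 1 each position. The shift increases by 1 at each position, starting from +7: 7, 8, 9, ….
Reversing it on zerpe: z−7=s, e−8=w, r−9=i, p−10=f, e−11=t.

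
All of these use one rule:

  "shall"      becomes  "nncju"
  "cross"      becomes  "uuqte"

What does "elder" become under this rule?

The output letters match the input read backwards, each shifted +2: shall reversed is llahs. Read the word backwards and shift each letter +2.
On elder: reverse → redle; then shift: r+2=t, e+2=g, d+2=f, l+2=n, e+2=g.

tgfng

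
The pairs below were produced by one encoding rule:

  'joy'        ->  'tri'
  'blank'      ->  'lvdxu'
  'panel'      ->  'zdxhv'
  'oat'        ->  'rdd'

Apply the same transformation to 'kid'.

uln

The shift depends on letter class: consonant j→t is +10, but vowel o→r is +3. Vowels shift forward by 3 and consonants shift forward by 10.
Applying it to kid: k(cons)+10=u, i(vowel)+3=l, d(cons)+10=n.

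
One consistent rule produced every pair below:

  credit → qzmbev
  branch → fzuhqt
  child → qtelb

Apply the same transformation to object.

Treating letters as 0–25, the rule is x ↦ 11x + 20 (mod 26).
Applying it to object: o(14)→11·14+20≡18=s; b(1)→11·1+20≡5=f; j(9)→11·9+20≡15=p; e(4)→11·4+20≡12=m; c(2)→11·2+20≡16=q; t(19)→11·19+20≡21=v (all mod 26).

sfpmqv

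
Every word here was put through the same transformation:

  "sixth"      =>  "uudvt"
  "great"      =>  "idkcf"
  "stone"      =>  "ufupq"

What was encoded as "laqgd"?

joker

It's a Vigenère-style cipher with numeric key [2,12,6]: position i shifts by key[i mod 3].
Reversing it on laqgd: l−2=j, a−12=o, q−6=k, g−2=e, d−12=r.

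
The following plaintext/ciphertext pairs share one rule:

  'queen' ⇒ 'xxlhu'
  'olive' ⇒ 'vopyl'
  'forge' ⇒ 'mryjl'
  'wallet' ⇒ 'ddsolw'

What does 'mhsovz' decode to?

fellow

A repeating key of period 2 is used — shifts +7, +3 over and over.
Decoding mhsovz: m−7=f, h−3=e, s−7=l, o−3=l, v−7=o, z−3=w.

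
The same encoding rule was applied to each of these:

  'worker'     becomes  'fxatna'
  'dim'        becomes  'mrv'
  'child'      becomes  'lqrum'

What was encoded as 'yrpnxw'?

Compare letters: w→f is +9, o→x is +9, r→a is +9 — a constant shift. It's a constant shift of +9 (ROT9).
Undoing it on yrpnxw: y−9=p, r−9=i, p−9=g, n−9=e, x−9=o, w−9=n.

pigeon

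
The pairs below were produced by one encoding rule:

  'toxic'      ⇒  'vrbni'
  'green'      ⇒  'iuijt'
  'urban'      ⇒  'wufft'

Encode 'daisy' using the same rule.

fdmxe

In toxic: t→v is +2, o→r is +3, x→b is +4, i→n is +5 — the shift increases by 1 each position. Each letter shifts forward by (position + 2), i.e. 2, 3, 4, … — the shift grows by one for each successive letter.
Applying it to daisy: d+2=f, a+3=d, i+4=m, s+5=x, y+6=e.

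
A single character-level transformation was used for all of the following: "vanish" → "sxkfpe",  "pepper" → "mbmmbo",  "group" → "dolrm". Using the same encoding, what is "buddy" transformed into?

yraav

Compare letters: v→s is +23, a→x is +23, n→k is +23 — a constant shift. Each letter is shifted forward by 23 in the alphabet (a Caesar shift of +23).
Applying it to buddy: b+23=y, u+23=r, d+23=a, d+23=a, y+23=v.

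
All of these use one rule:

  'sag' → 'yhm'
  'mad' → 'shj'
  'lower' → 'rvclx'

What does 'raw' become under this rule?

The shift depends on letter class: consonant s→y is +6, but vowel a→h is +7. Vowels shift forward by 7 and consonants shift forward by 6.
Applying it to raw: r(cons)+6=x, a(vowel)+7=h, w(cons)+6=c.

xhc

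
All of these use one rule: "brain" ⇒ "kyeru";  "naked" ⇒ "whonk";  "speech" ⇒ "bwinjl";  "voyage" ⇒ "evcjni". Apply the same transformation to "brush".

kyybo

Shifts by position in brain: pos 0: b→k (+9), pos 1: r→y (+7), pos 2: a→e (+4), pos 3: i→r (+9), pos 4: n→u (+7) — repeating every 3. A repeating key of period 3 is used — shifts +9, +7, +4 over and over.
Applying it to brush: b+9=k, r+7=y, u+4=y, s+9=b, h+7=o.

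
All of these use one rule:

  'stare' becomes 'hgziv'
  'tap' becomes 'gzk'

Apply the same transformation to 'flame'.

uoznv

Each pair mirrors across the alphabet (s↔h, t↔g, a↔z): positions sum to 25. This is the alphabet-reversal cipher (Atbash): a becomes z, b becomes y, etc.
Applying it to flame: f↔u, l↔o, a↔z, m↔n, e↔v.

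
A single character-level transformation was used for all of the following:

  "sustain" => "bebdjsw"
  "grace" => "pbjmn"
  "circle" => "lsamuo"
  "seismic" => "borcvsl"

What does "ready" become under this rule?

Shifts by position in sustain: pos 0: s→b (+9), pos 1: u→e (+10), pos 2: s→b (+9), pos 3: t→d (+10) — repeating every 2. The shifts repeat in a cycle of length 2: positions 0,1,… shift by +9, +10, then the pattern repeats.
For ready: r+9=a, e+10=o, a+9=j, d+10=n, y+9=h.

aojnh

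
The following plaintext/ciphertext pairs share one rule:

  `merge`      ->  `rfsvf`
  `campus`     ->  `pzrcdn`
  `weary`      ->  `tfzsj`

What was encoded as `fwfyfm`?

eleven

This is an affine cipher: with a=0,…,z=25, each position x becomes (21x+25) mod 26.
Reversing it on fwfyfm: f(5)→5·(5−25)≡4=e; w(22)→5·(22−25)≡11=l; f(5)→5·(5−25)≡4=e; y(24)→5·(24−25)≡21=v; f(5)→5·(5−25)≡4=e; m(12)→5·(12−25)≡13=n (all mod 26).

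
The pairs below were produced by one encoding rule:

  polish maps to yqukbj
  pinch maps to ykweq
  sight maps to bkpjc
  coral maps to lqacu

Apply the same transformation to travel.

ctjxnn

Shifts by position in polish: pos 0: p→y (+9), pos 1: o→q (+2), pos 2: l→u (+9), pos 3: i→k (+2) — repeating every 2. It's a Vigenère-style cipher with numeric key [9,2]: position i shifts by key[i mod 2].
On travel: t+9=c, r+2=t, a+9=j, v+2=x, e+9=n, l+2=n.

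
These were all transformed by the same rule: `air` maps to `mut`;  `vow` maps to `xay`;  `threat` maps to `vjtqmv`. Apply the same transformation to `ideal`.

ufqmn

The shift depends on letter class: consonant r→t is +2, but vowel a→m is +12. Vowels shift forward by 12 and consonants shift forward by 2.
Applying it to ideal: i(vowel)+12=u, d(cons)+2=f, e(vowel)+12=q, a(vowel)+12=m, l(cons)+2=n.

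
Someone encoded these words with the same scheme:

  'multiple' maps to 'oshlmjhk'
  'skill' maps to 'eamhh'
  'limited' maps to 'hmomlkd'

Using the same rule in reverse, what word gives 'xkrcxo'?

reform

m(12)→o(14) and u(20)→s(18) fit y≡7x+8 (mod 26); the inverse of 7 mod 26 is 15. Treating letters as 0–25, the rule is x ↦ 7x + 8 (mod 26).
Undoing it on xkrcxo: x(23)→15·(23−8)≡17=r; k(10)→15·(10−8)≡4=e; r(17)→15·(17−8)≡5=f; c(2)→15·(2−8)≡14=o; x(23)→15·(23−8)≡17=r; o(14)→15·(14−8)≡12=m (all mod 26).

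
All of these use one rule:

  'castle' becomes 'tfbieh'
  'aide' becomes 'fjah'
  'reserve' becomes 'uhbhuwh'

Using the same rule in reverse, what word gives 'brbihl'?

system

c(2)→t(19) and a(0)→f(5) fit y≡7x+5 (mod 26); the inverse of 7 mod 26 is 15. Each letter's alphabet position (a=0..z=25) is mapped through 7·x+5 mod 26 — an affine cipher.
Reversing it on brbihl: b(1)→15·(1−5)≡18=s; r(17)→15·(17−5)≡24=y; b(1)→15·(1−5)≡18=s; i(8)→15·(8−5)≡19=t; h(7)→15·(7−5)≡4=e; l(11)→15·(11−5)≡12=m (all mod 26).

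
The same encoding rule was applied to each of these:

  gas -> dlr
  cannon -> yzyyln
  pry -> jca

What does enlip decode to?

The output letters match the input read backwards, each shifted +11: gas reversed is sag. Two steps: reverse the string, then apply a Caesar shift of +11.
Decoding enlip: shift back: e−11=t, n−11=c, l−11=a, i−11=x, p−11=e → tcaxe; then reverse → exact.

exact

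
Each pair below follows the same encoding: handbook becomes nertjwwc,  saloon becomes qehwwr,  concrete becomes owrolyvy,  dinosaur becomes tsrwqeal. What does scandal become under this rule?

h(7)→n(13) and a(0)→e(4) fit y≡5x+4 (mod 26); the inverse of 5 mod 26 is 21. Treating letters as 0–25, the rule is x ↦ 5x + 4 (mod 26).
On scandal: s(18)→5·18+4≡16=q; c(2)→5·2+4≡14=o; a(0)→5·0+4≡4=e; n(13)→5·13+4≡17=r; d(3)→5·3+4≡19=t; a(0)→5·0+4≡4=e; l(11)→5·11+4≡7=h (all mod 26).

qoerteh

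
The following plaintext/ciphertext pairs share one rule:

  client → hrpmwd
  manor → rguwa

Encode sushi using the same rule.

In client: c→h is +5, l→r is +6, i→p is +7, e→m is +8 — the shift increases by 1 each position. Each letter shifts forward by (position + 5), i.e. 5, 6, 7, … — the shift grows by one for each successive letter.
On sushi: s+5=x, u+6=a, s+7=z, h+8=p, i+9=r.

xazpr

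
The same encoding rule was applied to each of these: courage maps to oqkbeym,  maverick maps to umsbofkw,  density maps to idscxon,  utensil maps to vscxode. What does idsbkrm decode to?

charity

Read the word backwards and shift each letter +10.
Undoing it on idsbkrm: shift back: i−10=y, d−10=t, s−10=i, b−10=r, k−10=a, r−10=h, m−10=c → ytirahc; then reverse → charity.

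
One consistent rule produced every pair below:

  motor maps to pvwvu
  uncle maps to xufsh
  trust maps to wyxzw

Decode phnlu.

maker

Shifts by position in motor: pos 0: m→p (+3), pos 1: o→v (+7), pos 2: t→w (+3), pos 3: o→v (+7) — repeating every 2. A repeating key of period 2 is used — shifts +3, +7 over and over.
Undoing it on phnlu: p−3=m, h−7=a, n−3=k, l−7=e, u−3=r.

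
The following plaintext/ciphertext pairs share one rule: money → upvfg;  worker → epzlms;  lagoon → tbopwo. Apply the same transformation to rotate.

Shifts by position in money: pos 0: m→u (+8), pos 1: o→p (+1), pos 2: n→v (+8), pos 3: e→f (+1) — repeating every 2. The shifts repeat in a cycle of length 2: positions 0,1,… shift by +8, +1, then the pattern repeats.
On rotate: r+8=z, o+1=p, t+8=b, a+1=b, t+8=b, e+1=f.

zpbbbf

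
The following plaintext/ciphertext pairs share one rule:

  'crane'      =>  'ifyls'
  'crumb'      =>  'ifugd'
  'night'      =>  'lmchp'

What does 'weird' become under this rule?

c(2)→i(8) and r(17)→f(5) fit y≡5x+24 (mod 26); the inverse of 5 mod 26 is 21. Treating letters as 0–25, the rule is x ↦ 5x + 24 (mod 26).
For weird: w(22)→5·22+24≡4=e; e(4)→5·4+24≡18=s; i(8)→5·8+24≡12=m; r(17)→5·17+24≡5=f; d(3)→5·3+24≡13=n (all mod 26).

esmfn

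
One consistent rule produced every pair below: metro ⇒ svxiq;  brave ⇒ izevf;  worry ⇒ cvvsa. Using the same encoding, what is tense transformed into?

iwrix

Two steps: reverse the string, then apply a Caesar shift of +4.
On tense: reverse → esnet; then shift: e+4=i, s+4=w, n+4=r, e+4=i, t+4=x.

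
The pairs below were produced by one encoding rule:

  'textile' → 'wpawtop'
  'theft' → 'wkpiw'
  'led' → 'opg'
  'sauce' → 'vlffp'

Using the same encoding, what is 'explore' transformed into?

The shift depends on letter class: consonant t→w is +3, but vowel e→p is +11. The rule splits by letter class: vowels +11, consonants +3.
Applying it to explore: e(vowel)+11=p, x(cons)+3=a, p(cons)+3=s, l(cons)+3=o, o(vowel)+11=z, r(cons)+3=u, e(vowel)+11=p.

pasozup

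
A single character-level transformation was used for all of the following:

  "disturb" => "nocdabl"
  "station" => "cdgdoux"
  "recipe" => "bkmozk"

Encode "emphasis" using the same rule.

kwzrgcoc

The shift depends on letter class: consonant d→n is +10, but vowel i→o is +6. Two shifts are in play — +6 for a/e/i/o/u, +10 for every other letter.
On emphasis: e(vowel)+6=k, m(cons)+10=w, p(cons)+10=z, h(cons)+10=r, a(vowel)+6=g, s(cons)+10=c, i(vowel)+6=o, s(cons)+10=c.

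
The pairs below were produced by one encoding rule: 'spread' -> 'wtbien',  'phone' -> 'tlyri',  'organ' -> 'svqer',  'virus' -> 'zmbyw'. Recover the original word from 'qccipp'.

myself

It's a Vigenère-style cipher with numeric key [4,4,10]: position i shifts by key[i mod 3].
Reversing it on qccipp: q−4=m, c−4=y, c−10=s, i−4=e, p−4=l, p−10=f.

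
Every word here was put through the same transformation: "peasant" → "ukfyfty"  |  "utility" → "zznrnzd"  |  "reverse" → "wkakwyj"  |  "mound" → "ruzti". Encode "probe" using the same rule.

uxthj

It's a Vigenère-style cipher with numeric key [5,6]: position i shifts by key[i mod 2].
Applying it to probe: p+5=u, r+6=x, o+5=t, b+6=h, e+5=j.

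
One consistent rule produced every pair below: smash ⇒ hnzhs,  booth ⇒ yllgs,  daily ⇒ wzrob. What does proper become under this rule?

Letters are reflected about the middle of the alphabet (position → 25−position): Atbash.
Applying it to proper: p↔k, r↔i, o↔l, p↔k, e↔v, r↔i.

kilkvi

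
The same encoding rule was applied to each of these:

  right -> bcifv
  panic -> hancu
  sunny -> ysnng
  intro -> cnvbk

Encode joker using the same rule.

zkwob

r(17)→b(1) and i(8)→c(2) fit y≡23x+0 (mod 26); the inverse of 23 mod 26 is 17. Each letter's alphabet position (a=0..z=25) is mapped through 23·x+0 mod 26 — an affine cipher.
On joker: j(9)→23·9+0≡25=z; o(14)→23·14+0≡10=k; k(10)→23·10+0≡22=w; e(4)→23·4+0≡14=o; r(17)→23·17+0≡1=b (all mod 26).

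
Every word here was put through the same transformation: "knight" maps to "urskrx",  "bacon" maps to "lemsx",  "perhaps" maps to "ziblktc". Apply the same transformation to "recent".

The shifts repeat in a cycle of length 2: positions 0,1,… shift by +10, +4, then the pattern repeats.
On recent: r+10=b, e+4=i, c+10=m, e+4=i, n+10=x, t+4=x.

bimixx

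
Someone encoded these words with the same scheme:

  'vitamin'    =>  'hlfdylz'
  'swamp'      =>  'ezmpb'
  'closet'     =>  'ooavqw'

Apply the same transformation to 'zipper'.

Shifts by position in vitamin: pos 0: v→h (+12), pos 1: i→l (+3), pos 2: t→f (+12), pos 3: a→d (+3) — repeating every 2. It's a Vigenère-style cipher with numeric key [12,3]: position i shifts by key[i mod 2].
Applying it to zipper: z+12=l, i+3=l, p+12=b, p+3=s, e+12=q, r+3=u.

llbsqu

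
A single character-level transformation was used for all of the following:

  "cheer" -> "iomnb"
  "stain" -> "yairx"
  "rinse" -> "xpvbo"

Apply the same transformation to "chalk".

In cheer: c→i is +6, h→o is +7, e→m is +8, e→n is +9 — the shift increases by 1 each position. Letter i (0-indexed) is shifted by i+6, so successive shifts are 6, 7, 8, ….
On chalk: c+6=i, h+7=o, a+8=i, l+9=u, k+10=u.

ioiuu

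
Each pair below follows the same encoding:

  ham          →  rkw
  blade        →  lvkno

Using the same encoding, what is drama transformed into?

Every letter moves 10 places later in the alphabet, wrapping around z→a.
For drama: d+10=n, r+10=b, a+10=k, m+10=w, a+10=k.

nbkwk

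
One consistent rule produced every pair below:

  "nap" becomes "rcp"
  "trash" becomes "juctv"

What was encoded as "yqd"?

The output letters match the input read backwards, each shifted +2: nap reversed is pan. Two steps: reverse the string, then apply a Caesar shift of +2.
Reversing it on yqd: shift back: y−2=w, q−2=o, d−2=b → wob; then reverse → bow.

bow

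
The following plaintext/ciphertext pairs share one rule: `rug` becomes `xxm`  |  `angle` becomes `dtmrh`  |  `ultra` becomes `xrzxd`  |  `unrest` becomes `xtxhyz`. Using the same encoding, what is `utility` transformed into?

The shift depends on letter class: consonant r→x is +6, but vowel u→x is +3. Two shifts are in play — +3 for a/e/i/o/u, +6 for every other letter.
For utility: u(vowel)+3=x, t(cons)+6=z, i(vowel)+3=l, l(cons)+6=r, i(vowel)+3=l, t(cons)+6=z, y(cons)+6=e.

xzlrlze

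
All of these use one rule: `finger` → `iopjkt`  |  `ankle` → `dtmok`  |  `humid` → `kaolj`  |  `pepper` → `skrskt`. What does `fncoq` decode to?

Shifts by position in finger: pos 0: f→i (+3), pos 1: i→o (+6), pos 2: n→p (+2), pos 3: g→j (+3), pos 4: e→k (+6), pos 5: r→t (+2) — repeating every 3. It's a Vigenère-style cipher with numeric key [3,6,2]: position i shifts by key[i mod 3].
Reversing it on fncoq: f−3=c, n−6=h, c−2=a, o−3=l, q−6=k.

chalk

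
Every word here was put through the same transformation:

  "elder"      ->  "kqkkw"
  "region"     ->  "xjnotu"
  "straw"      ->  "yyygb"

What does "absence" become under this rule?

Shifts by position in elder: pos 0: e→k (+6), pos 1: l→q (+5), pos 2: d→k (+7), pos 3: e→k (+6), pos 4: r→w (+5) — repeating every 3. It's a Vigenère-style cipher with numeric key [6,5,7]: position i shifts by key[i mod 3].
For absence: a+6=g, b+5=g, s+7=z, e+6=k, n+5=s, c+7=j, e+6=k.

ggzksjk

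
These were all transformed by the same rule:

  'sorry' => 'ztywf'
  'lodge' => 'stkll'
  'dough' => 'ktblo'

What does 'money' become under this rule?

ttujf

Shifts by position in sorry: pos 0: s→z (+7), pos 1: o→t (+5), pos 2: r→y (+7), pos 3: r→w (+5) — repeating every 2. A repeating key of period 2 is used — shifts +7, +5 over and over.
For money: m+7=t, o+5=t, n+7=u, e+5=j, y+7=f.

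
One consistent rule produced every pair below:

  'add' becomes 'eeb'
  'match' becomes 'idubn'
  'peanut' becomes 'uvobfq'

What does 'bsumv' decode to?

ultra

The output letters match the input read backwards, each shifted +1: add reversed is dda. Read the word backwards and shift each letter +1.
Reversing it on bsumv: shift back: b−1=a, s−1=r, u−1=t, m−1=l, v−1=u → artlu; then reverse → ultra.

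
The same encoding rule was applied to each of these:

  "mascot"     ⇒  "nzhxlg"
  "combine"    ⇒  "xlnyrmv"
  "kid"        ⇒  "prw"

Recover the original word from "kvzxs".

Each pair mirrors across the alphabet (m↔n, a↔z, s↔h): positions sum to 25. This is the alphabet-reversal cipher (Atbash): a becomes z, b becomes y, etc.
Undoing it on kvzxs: k↔p, v↔e, z↔a, x↔c, s↔h.

peach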